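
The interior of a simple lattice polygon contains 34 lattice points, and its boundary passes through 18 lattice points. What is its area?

Pick's theorem states A = I + B/2 − 1, so A = 34 + 18/2 − 1 = 42.

42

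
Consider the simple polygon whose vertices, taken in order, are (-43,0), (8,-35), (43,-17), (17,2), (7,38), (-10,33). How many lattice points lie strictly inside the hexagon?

By the shoelace formula, twice the signed area is |((-43)·(-35) − 8·0) + (8·(-17) − 43·(-35)) + (43·2 − 17·(-17)) + (17·38 − 7·2) + (7·33 − (-10)·38) + ((-10)·0 − (-43)·33)| = 5911, so the area is 5911/2.
Along each edge there are gcd(|Δx|,|Δy|)+1 lattice points, so counting each shared vertex once the boundary has gcd(51,35) + gcd(35,18) + gcd(26,19) + gcd(10,36) + gcd(17,5) + gcd(33,33) = 1+1+1+2+1+33 = 39.
Pick's theorem gives I = A − B/2 + 1 = 5911/2 − 39/2 + 1 = 2937.

2937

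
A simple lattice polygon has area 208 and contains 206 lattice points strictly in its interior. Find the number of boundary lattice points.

6

Pick's theorem gives A = I + B/2 − 1, so B = 2(A − I + 1) = 2(208 − 206 + 1) = 6.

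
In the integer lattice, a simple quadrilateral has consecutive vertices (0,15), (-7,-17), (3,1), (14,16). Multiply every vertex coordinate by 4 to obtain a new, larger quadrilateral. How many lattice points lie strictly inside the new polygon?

Using the shoelace formula, 2A = |(0·(-17) − (-7)·15) + ((-7)·1 − 3·(-17)) + (3·16 − 14·1) + (14·15 − 0·16)| = 393, so the area is 393/2.
The number of boundary lattice points is Σ gcd(|Δx|,|Δy|) = gcd(7,32) + gcd(10,18) + gcd(11,15) + gcd(14,1) = 1+2+1+1 = 5.
Scaling by 4 multiplies the area by 4² = 16 (so the new area is 3144) and multiplies the boundary lattice-point count by 4, giving 20.
By Pick's theorem, the interior count of the dilated polygon is 3144 − 20/2 + 1 = 3135.

3135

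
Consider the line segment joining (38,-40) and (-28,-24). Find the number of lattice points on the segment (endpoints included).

The number of lattice points on a segment between lattice points is gcd(|Δx|,|Δy|) + 1 = gcd(66,16) + 1 = 2 + 1 = 3.

3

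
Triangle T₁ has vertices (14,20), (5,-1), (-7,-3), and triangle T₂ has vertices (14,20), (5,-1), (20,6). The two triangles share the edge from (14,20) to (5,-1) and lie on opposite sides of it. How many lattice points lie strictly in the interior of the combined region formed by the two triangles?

241

The union is the simple quadrilateral with vertices (14,20), (-7,-3), (5,-1), (20,6) in order.
By the shoelace formula, twice the signed area is |(14·(-3) − (-7)·20) + ((-7)·(-1) − 5·(-3)) + (5·6 − 20·(-1)) + (20·20 − 14·6)| = 486, so the area is 243.
Along each edge there are gcd(|Δx|,|Δy|)+1 lattice points, so counting each shared vertex once the boundary has gcd(21,23) + gcd(12,2) + gcd(15,7) + gcd(6,14) = 1+2+1+2 = 6.
By Pick's theorem I = A − B/2 + 1 = 243 − 6/2 + 1 = 241.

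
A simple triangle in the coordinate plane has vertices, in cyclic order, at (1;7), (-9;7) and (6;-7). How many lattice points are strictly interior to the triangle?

By the shoelace formula, twice the signed area is |[1·7 − (-9)·7] + [(-9)·(-7) − 6·7] + [6·7 − 1·(-7)]| = 140, so the area is 70.
Summing gcd(|Δx|,|Δy|) over the edges gives the boundary count: gcd(10,0) + gcd(15,14) + gcd(5,14) = 10+1+1 = 12.
Pick's theorem gives I = A − B/2 + 1 = 70 − 12/2 + 1 = 65.

65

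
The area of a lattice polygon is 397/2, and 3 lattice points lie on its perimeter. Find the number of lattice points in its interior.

198

From Pick's theorem, I = A − B/2 + 1 = 397/2 − 3/2 + 1 = 198.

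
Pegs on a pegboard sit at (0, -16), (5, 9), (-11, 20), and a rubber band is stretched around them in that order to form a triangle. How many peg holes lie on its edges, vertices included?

Along each edge there are gcd(|Δx|,|Δy|)+1 lattice points, so counting each shared vertex once the boundary has gcd(5,25) + gcd(16,11) + gcd(11,36) = 5+1+1 = 7.

7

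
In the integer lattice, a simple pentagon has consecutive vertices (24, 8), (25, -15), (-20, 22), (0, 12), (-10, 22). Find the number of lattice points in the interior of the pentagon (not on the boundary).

The shoelace formula gives twice the area as |[24·(-15) − 25·8] + [25·22 − (-20)·(-15)] + [(-20)·12 − 0·22] + [0·22 − (-10)·12] + [(-10)·8 − 24·22]| = 1038, so the area is 519.
Summing gcd(|Δx|,|Δy|) over the edges gives the boundary count: gcd(1,23) + gcd(45,37) + gcd(20,10) + gcd(10,10) + gcd(34,14) = 1+1+10+10+2 = 24.
Pick's theorem gives I = A − B/2 + 1 = 519 − 24/2 + 1 = 508.

508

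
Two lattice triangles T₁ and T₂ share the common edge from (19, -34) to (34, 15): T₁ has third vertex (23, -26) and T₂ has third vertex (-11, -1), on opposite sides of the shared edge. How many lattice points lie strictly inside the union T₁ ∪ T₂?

The union is the simple quadrilateral with vertices (19, -34), (23, -26), (34, 15), (-11, -1) in order.
The shoelace formula gives twice the area as |(19·(-26) − 23·(-34)) + (23·15 − 34·(-26)) + (34·(-1) − (-11)·15) + ((-11)·(-34) − 19·(-1))| = 2041, so the area is 2041/2.
Along each edge there are gcd(|Δx|,|Δy|)+1 lattice points, so counting each shared vertex once the boundary has gcd(4,8) + gcd(11,41) + gcd(45,16) + gcd(30,33) = 4+1+1+3 = 9.
By Pick's theorem I = A − B/2 + 1 = 2041/2 − 9/2 + 1 = 1017.

1017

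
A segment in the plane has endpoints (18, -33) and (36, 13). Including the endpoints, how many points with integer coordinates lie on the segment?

The number of lattice points on a segment between lattice points is gcd(|Δx|,|Δy|) + 1 = gcd(18,46) + 1 = 2 + 1 = 3.

3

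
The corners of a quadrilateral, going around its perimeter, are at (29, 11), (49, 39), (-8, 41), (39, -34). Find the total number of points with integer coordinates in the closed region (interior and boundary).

1507

Using the shoelace formula, 2A = |(29·39 − 49·11) + (49·41 − (-8)·39) + ((-8)·(-34) − 39·41) + (39·11 − 29·(-34))| = 3001, so the area is 3001/2.
Summing gcd(|Δx|,|Δy|) over the edges gives the boundary count: gcd(20,28) + gcd(57,2) + gcd(47,75) + gcd(10,45) = 4+1+1+5 = 11.
Pick's theorem gives I = A − B/2 + 1 = 3001/2 − 11/2 + 1 = 1496, so the closed region contains I + B = 1496 + 11 = 1507 lattice points.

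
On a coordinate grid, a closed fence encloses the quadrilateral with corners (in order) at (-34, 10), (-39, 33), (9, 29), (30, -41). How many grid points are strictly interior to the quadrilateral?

By the shoelace formula, twice the signed area is |((-34)·33 − (-39)·10) + ((-39)·29 − 9·33) + (9·(-41) − 30·29) + (30·10 − (-34)·(-41))| = 4493, so the area is 2246.5.
Along each edge there are gcd(|Δx|,|Δy|)+1 lattice points, so counting each shared vertex once the boundary has gcd(5,23) + gcd(48,4) + gcd(21,70) + gcd(64,51) = 1+4+7+1 = 13.
By Pick's theorem A = I + B/2 − 1, so I = 2246.5 − 13/2 + 1 = 2241.

2241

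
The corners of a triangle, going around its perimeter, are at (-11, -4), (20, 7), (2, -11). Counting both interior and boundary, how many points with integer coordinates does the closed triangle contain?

The shoelace formula gives twice the area as |((-11)·7 − 20·(-4)) + (20·(-11) − 2·7) + (2·(-4) − (-11)·(-11))| = 360, so the area is 180.
Along each edge there are gcd(|Δx|,|Δy|)+1 lattice points, so counting each shared vertex once the boundary has gcd(31,11) + gcd(18,18) + gcd(13,7) = 1+18+1 = 20.
Pick's theorem gives I = A − B/2 + 1 = 180 − 20/2 + 1 = 171, so the closed region contains I + B = 171 + 20 = 191 lattice points.

191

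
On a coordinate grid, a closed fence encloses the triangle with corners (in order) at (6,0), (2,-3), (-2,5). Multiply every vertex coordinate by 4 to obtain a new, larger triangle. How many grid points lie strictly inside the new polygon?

By the shoelace formula, twice the signed area is |(6·(-3) − 2·0) + (2·5 − (-2)·(-3)) + ((-2)·0 − 6·5)| = 44, so the area is 22.
Summing gcd(|Δx|,|Δy|) over the edges gives the boundary count: gcd(4,3) + gcd(4,8) + gcd(8,5) = 1+4+1 = 6.
Scaling by 4 multiplies the area by 4² = 16 (so the new area is 352) and multiplies the boundary lattice-point count by 4, giving 24.
By Pick's theorem, the interior count of the dilated polygon is 352 − 24/2 + 1 = 341.

341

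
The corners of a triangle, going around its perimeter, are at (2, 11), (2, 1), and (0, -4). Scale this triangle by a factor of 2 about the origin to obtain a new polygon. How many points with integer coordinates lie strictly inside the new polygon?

29

Using the shoelace formula, 2A = |[2·1 − 2·11] + [2·(-4) − 0·1] + [0·11 − 2·(-4)]| = 20, so the area is 10.
Summing gcd(|Δx|,|Δy|) over the edges gives the boundary count: gcd(0,10) + gcd(2,5) + gcd(2,15) = 10+1+1 = 12.
Scaling by 2 multiplies the area by 2² = 4 (so the new area is 40) and multiplies the boundary lattice-point count by 2, giving 24.
By Pick's theorem, the interior count of the dilated polygon is 40 − 24/2 + 1 = 29.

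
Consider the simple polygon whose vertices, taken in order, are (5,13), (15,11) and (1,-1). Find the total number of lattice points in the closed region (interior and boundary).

78

By the shoelace formula, twice the signed area is |[5·11 − 15·13] + [15·(-1) − 1·11] + [1·13 − 5·(-1)]| = 148, so the area is 74.
Summing gcd(|Δx|,|Δy|) over the edges gives the boundary count: gcd(10,2) + gcd(14,12) + gcd(4,14) = 2+2+2 = 6.
Pick's theorem gives I = A − B/2 + 1 = 74 − 6/2 + 1 = 72, so the closed region contains I + B = 72 + 6 = 78 lattice points.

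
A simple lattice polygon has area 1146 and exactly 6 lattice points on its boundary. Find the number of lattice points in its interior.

From Pick's theorem, I = A − B/2 + 1 = 1146 − 6/2 + 1 = 1144.

1144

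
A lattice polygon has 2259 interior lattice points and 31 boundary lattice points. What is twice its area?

4547

Pick's theorem states A = I + B/2 − 1, so A = 2259 + 31/2 − 1 = 4547/2.
Hence 2A = 4547.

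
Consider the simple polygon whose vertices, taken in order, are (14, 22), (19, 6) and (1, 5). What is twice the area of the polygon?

By the shoelace formula, twice the signed area is |(14·6 − 19·22) + (19·5 − 1·6) + (1·22 − 14·5)| = 293, so the area is 293/2.

293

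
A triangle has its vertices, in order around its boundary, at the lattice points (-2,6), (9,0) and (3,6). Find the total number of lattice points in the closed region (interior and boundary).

By the shoelace formula, twice the signed area is |[(-2)·0 − 9·6] + [9·6 − 3·0] + [3·6 − (-2)·6]| = 30, so the area is 15.
Summing gcd(|Δx|,|Δy|) over the edges gives the boundary count: gcd(11,6) + gcd(6,6) + gcd(5,0) = 1+6+5 = 12.
Pick's theorem gives I = A − B/2 + 1 = 15 − 12/2 + 1 = 10, so the closed region contains I + B = 10 + 12 = 22 lattice points.

22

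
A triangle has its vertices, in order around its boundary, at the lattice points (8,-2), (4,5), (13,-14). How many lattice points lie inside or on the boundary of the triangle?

9

Using the shoelace formula, 2A = |(8·5 − 4·(-2)) + (4·(-14) − 13·5) + (13·(-2) − 8·(-14))| = 13, so the area is 6.5.
The number of boundary lattice points is Σ gcd(|Δx|,|Δy|) = gcd(4,7) + gcd(9,19) + gcd(5,12) = 1+1+1 = 3.
Pick's theorem gives I = A − B/2 + 1 = 6.5 − 3/2 + 1 = 6, so the closed region contains I + B = 6 + 3 = 9 lattice points.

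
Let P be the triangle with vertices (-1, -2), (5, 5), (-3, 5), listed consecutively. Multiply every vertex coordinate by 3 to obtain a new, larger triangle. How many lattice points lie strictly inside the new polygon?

By the shoelace formula, twice the signed area is |[(-1)·5 − 5·(-2)] + [5·5 − (-3)·5] + [(-3)·(-2) − (-1)·5]| = 56, so the area is 28.
Summing gcd(|Δx|,|Δy|) over the edges gives the boundary count: gcd(6,7) + gcd(8,0) + gcd(2,7) = 1+8+1 = 10.
Scaling by 3 multiplies the area by 3² = 9 (so the new area is 252) and multiplies the boundary lattice-point count by 3, giving 30.
By Pick's theorem, the interior count of the dilated polygon is 252 − 30/2 + 1 = 238.

238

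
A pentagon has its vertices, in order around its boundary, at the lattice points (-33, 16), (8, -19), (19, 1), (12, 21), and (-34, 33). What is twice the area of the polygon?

2910

By the shoelace formula, twice the signed area is |((-33)·(-19) − 8·16) + (8·1 − 19·(-19)) + (19·21 − 12·1) + (12·33 − (-34)·21) + ((-34)·16 − (-33)·33)| = 2910, so the area is 1455.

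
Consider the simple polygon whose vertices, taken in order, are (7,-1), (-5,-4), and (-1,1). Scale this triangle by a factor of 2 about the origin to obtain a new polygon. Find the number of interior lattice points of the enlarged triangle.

91

The shoelace formula gives twice the area as |(7·(-4) − (-5)·(-1)) + ((-5)·1 − (-1)·(-4)) + ((-1)·(-1) − 7·1)| = 48, so the area is 24.
Along each edge there are gcd(|Δx|,|Δy|)+1 lattice points, so counting each shared vertex once the boundary has gcd(12,3) + gcd(4,5) + gcd(8,2) = 3+1+2 = 6.
Scaling by 2 multiplies the area by 2² = 4 (so the new area is 96) and multiplies the boundary lattice-point count by 2, giving 12.
By Pick's theorem, the interior count of the dilated polygon is 96 − 12/2 + 1 = 91.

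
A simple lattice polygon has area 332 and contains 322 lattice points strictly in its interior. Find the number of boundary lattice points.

22

Pick's theorem gives A = I + B/2 − 1, so B = 2(A − I + 1) = 2(332 − 322 + 1) = 22.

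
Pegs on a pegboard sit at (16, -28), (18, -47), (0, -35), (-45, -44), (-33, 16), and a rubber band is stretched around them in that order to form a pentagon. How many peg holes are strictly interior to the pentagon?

1965

The shoelace formula gives twice the area as |(16·(-47) − 18·(-28)) + (18·(-35) − 0·(-47)) + (0·(-44) − (-45)·(-35)) + ((-45)·16 − (-33)·(-44)) + ((-33)·(-28) − 16·16)| = 3957, so the area is 1978.5.
Along each edge there are gcd(|Δx|,|Δy|)+1 lattice points, so counting each shared vertex once the boundary has gcd(2,19) + gcd(18,12) + gcd(45,9) + gcd(12,60) + gcd(49,44) = 1+6+9+12+1 = 29.
By Pick's theorem A = I + B/2 − 1, so I = 1978.5 − 29/2 + 1 = 1965.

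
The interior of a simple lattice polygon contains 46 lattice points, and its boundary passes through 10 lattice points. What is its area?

50

Pick's theorem states A = I + B/2 − 1, so A = 46 + 10/2 − 1 = 50.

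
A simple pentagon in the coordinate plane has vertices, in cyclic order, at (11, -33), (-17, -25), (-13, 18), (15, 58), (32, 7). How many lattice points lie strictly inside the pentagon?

The shoelace formula gives twice the area as |(11·(-25) − (-17)·(-33)) + ((-17)·18 − (-13)·(-25)) + ((-13)·58 − 15·18) + (15·7 − 32·58) + (32·(-33) − 11·7)| = 5375, so the area is 5375/2.
Summing gcd(|Δx|,|Δy|) over the edges gives the boundary count: gcd(28,8) + gcd(4,43) + gcd(28,40) + gcd(17,51) + gcd(21,40) = 4+1+4+17+1 = 27.
Pick's theorem gives I = A − B/2 + 1 = 5375/2 − 27/2 + 1 = 2675.

2675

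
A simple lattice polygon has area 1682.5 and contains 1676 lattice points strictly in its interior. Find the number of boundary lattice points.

15

Pick's theorem gives A = I + B/2 − 1, so B = 2(A − I + 1) = 2(1682.5 − 1676 + 1) = 15.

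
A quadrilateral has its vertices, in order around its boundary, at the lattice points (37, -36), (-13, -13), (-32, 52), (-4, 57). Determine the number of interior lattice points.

By the shoelace formula, twice the signed area is |[37·(-13) − (-13)·(-36)] + [(-13)·52 − (-32)·(-13)] + [(-32)·57 − (-4)·52] + [(-4)·(-36) − 37·57]| = 5622, so the area is 2811.
Summing gcd(|Δx|,|Δy|) over the edges gives the boundary count: gcd(50,23) + gcd(19,65) + gcd(28,5) + gcd(41,93) = 1+1+1+1 = 4.
Pick's theorem gives I = A − B/2 + 1 = 2811 − 4/2 + 1 = 2810.

2810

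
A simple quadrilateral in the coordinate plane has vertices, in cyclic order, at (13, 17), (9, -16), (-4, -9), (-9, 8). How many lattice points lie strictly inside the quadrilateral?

Using the shoelace formula, 2A = |(13·(-16) − 9·17) + (9·(-9) − (-4)·(-16)) + ((-4)·8 − (-9)·(-9)) + ((-9)·17 − 13·8)| = 876, so the area is 438.
The number of boundary lattice points is Σ gcd(|Δx|,|Δy|) = gcd(4,33) + gcd(13,7) + gcd(5,17) + gcd(22,9) = 1+1+1+1 = 4.
Pick's theorem gives I = A − B/2 + 1 = 438 − 4/2 + 1 = 437.

437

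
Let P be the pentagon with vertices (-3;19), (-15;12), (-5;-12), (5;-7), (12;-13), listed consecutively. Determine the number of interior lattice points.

Using the shoelace formula, 2A = |((-3)·12 − (-15)·19) + ((-15)·(-12) − (-5)·12) + ((-5)·(-7) − 5·(-12)) + (5·(-13) − 12·(-7)) + (12·19 − (-3)·(-13))| = 792, so the area is 396.
The number of boundary lattice points is Σ gcd(|Δx|,|Δy|) = gcd(12,7) + gcd(10,24) + gcd(10,5) + gcd(7,6) + gcd(15,32) = 1+2+5+1+1 = 10.
Pick's theorem gives I = A − B/2 + 1 = 396 − 10/2 + 1 = 392.

392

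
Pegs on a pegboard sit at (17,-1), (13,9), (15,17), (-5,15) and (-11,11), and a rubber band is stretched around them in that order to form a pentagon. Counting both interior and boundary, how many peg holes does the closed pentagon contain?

255

By the shoelace formula, twice the signed area is |(17·9 − 13·(-1)) + (13·17 − 15·9) + (15·15 − (-5)·17) + ((-5)·11 − (-11)·15) + ((-11)·(-1) − 17·11)| = 496, so the area is 248.
Summing gcd(|Δx|,|Δy|) over the edges gives the boundary count: gcd(4,10) + gcd(2,8) + gcd(20,2) + gcd(6,4) + gcd(28,12) = 2+2+2+2+4 = 12.
Pick's theorem gives I = A − B/2 + 1 = 248 − 12/2 + 1 = 243, so the closed region contains I + B = 243 + 12 = 255 lattice points.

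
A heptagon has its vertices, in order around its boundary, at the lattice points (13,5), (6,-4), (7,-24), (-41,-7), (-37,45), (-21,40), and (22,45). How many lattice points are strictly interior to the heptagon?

The shoelace formula gives twice the area as |(13·(-4) − 6·5) + (6·(-24) − 7·(-4)) + (7·(-7) − (-41)·(-24)) + ((-41)·45 − (-37)·(-7)) + ((-37)·40 − (-21)·45) + ((-21)·45 − 22·40) + (22·5 − 13·45)| = 6170, so the area is 3085.
The number of boundary lattice points is Σ gcd(|Δx|,|Δy|) = gcd(7,9) + gcd(1,20) + gcd(48,17) + gcd(4,52) + gcd(16,5) + gcd(43,5) + gcd(9,40) = 1+1+1+4+1+1+1 = 10.
Pick's theorem gives I = A − B/2 + 1 = 3085 − 10/2 + 1 = 3081.

3081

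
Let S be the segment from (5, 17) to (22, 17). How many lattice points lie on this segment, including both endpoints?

18

The number of lattice points on a segment between lattice points is gcd(|Δx|,|Δy|) + 1 = gcd(17,0) + 1 = 17 + 1 = 18.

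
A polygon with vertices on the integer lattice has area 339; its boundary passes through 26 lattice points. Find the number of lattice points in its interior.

327

From Pick's theorem, I = A − B/2 + 1 = 339 − 26/2 + 1 = 327.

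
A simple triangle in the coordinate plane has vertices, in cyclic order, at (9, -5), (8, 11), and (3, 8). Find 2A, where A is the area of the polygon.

83

The shoelace formula gives twice the area as |[9·11 − 8·(-5)] + [8·8 − 3·11] + [3·(-5) − 9·8]| = 83, so the area is 41.5.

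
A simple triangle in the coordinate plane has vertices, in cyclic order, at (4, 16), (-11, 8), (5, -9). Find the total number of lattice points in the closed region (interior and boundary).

The shoelace formula gives twice the area as |[4·8 − (-11)·16] + [(-11)·(-9) − 5·8] + [5·16 − 4·(-9)]| = 383, so the area is 383/2.
Summing gcd(|Δx|,|Δy|) over the edges gives the boundary count: gcd(15,8) + gcd(16,17) + gcd(1,25) = 1+1+1 = 3.
Pick's theorem gives I = A − B/2 + 1 = 383/2 − 3/2 + 1 = 191, so the closed region contains I + B = 191 + 3 = 194 lattice points.

194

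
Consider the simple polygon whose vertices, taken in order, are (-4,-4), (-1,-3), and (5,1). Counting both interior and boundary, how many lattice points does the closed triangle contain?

The shoelace formula gives twice the area as |[(-4)·(-3) − (-1)·(-4)] + [(-1)·1 − 5·(-3)] + [5·(-4) − (-4)·1]| = 6, so the area is 3.
Summing gcd(|Δx|,|Δy|) over the edges gives the boundary count: gcd(3,1) + gcd(6,4) + gcd(9,5) = 1+2+1 = 4.
Pick's theorem gives I = A − B/2 + 1 = 3 − 4/2 + 1 = 2, so the closed region contains I + B = 2 + 4 = 6 lattice points.

6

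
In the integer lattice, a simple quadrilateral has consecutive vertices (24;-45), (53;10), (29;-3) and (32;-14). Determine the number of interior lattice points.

The shoelace formula gives twice the area as |(24·10 − 53·(-45)) + (53·(-3) − 29·10) + (29·(-14) − 32·(-3)) + (32·(-45) − 24·(-14))| = 762, so the area is 381.
Along each edge there are gcd(|Δx|,|Δy|)+1 lattice points, so counting each shared vertex once the boundary has gcd(29,55) + gcd(24,13) + gcd(3,11) + gcd(8,31) = 1+1+1+1 = 4.
By Pick's theorem A = I + B/2 − 1, so I = 381 − 4/2 + 1 = 380.

380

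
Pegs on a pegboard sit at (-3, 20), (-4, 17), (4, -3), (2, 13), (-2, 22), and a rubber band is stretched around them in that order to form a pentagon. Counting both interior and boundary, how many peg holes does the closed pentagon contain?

Using the shoelace formula, 2A = |((-3)·17 − (-4)·20) + ((-4)·(-3) − 4·17) + (4·13 − 2·(-3)) + (2·22 − (-2)·13) + ((-2)·20 − (-3)·22)| = 127, so the area is 127/2.
Summing gcd(|Δx|,|Δy|) over the edges gives the boundary count: gcd(1,3) + gcd(8,20) + gcd(2,16) + gcd(4,9) + gcd(1,2) = 1+4+2+1+1 = 9.
Pick's theorem gives I = A − B/2 + 1 = 127/2 − 9/2 + 1 = 60, so the closed region contains I + B = 60 + 9 = 69 lattice points.

69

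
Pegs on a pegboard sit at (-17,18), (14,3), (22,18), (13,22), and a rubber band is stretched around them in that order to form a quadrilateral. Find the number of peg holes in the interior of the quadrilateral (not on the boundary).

The shoelace formula gives twice the area as |[(-17)·3 − 14·18] + [14·18 − 22·3] + [22·22 − 13·18] + [13·18 − (-17)·22]| = 741, so the area is 741/2.
Summing gcd(|Δx|,|Δy|) over the edges gives the boundary count: gcd(31,15) + gcd(8,15) + gcd(9,4) + gcd(30,4) = 1+1+1+2 = 5.
By Pick's theorem A = I + B/2 − 1, so I = 741/2 − 5/2 + 1 = 369.

369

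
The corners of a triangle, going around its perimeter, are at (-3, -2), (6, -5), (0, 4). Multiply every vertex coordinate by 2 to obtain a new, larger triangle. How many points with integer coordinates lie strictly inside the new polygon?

Using the shoelace formula, 2A = |((-3)·(-5) − 6·(-2)) + (6·4 − 0·(-5)) + (0·(-2) − (-3)·4)| = 63, so the area is 31.5.
Summing gcd(|Δx|,|Δy|) over the edges gives the boundary count: gcd(9,3) + gcd(6,9) + gcd(3,6) = 3+3+3 = 9.
Scaling by 2 multiplies the area by 2² = 4 (so the new area is 126) and multiplies the boundary lattice-point count by 2, giving 18.
By Pick's theorem, the interior count of the dilated polygon is 126 − 18/2 + 1 = 118.

118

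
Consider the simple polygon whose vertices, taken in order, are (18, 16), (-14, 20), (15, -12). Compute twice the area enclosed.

908

By the shoelace formula, twice the signed area is |[18·20 − (-14)·16] + [(-14)·(-12) − 15·20] + [15·16 − 18·(-12)]| = 908, so the area is 454.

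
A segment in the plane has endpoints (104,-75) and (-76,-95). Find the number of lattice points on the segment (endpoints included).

The number of lattice points on a segment between lattice points is gcd(|Δx|,|Δy|) + 1 = gcd(180,20) + 1 = 20 + 1 = 21.

21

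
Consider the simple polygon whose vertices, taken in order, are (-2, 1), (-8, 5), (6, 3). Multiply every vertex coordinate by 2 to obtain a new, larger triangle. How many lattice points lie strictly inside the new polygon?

By the shoelace formula, twice the signed area is |((-2)·5 − (-8)·1) + ((-8)·3 − 6·5) + (6·1 − (-2)·3)| = 44, so the area is 22.
The number of boundary lattice points is Σ gcd(|Δx|,|Δy|) = gcd(6,4) + gcd(14,2) + gcd(8,2) = 2+2+2 = 6.
Scaling by 2 multiplies the area by 2² = 4 (so the new area is 88) and multiplies the boundary lattice-point count by 2, giving 12.
By Pick's theorem, the interior count of the dilated polygon is 88 − 12/2 + 1 = 83.

83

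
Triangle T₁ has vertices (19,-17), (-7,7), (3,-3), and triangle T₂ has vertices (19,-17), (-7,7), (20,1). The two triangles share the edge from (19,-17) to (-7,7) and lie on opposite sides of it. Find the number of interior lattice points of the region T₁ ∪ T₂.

The union is the simple quadrilateral with vertices (19,-17), (3,-3), (-7,7), (20,1) in order.
The shoelace formula gives twice the area as |[19·(-3) − 3·(-17)] + [3·7 − (-7)·(-3)] + [(-7)·1 − 20·7] + [20·(-17) − 19·1]| = 512, so the area is 256.
Along each edge there are gcd(|Δx|,|Δy|)+1 lattice points, so counting each shared vertex once the boundary has gcd(16,14) + gcd(10,10) + gcd(27,6) + gcd(1,18) = 2+10+3+1 = 16.
By Pick's theorem I = A − B/2 + 1 = 256 − 16/2 + 1 = 249.

249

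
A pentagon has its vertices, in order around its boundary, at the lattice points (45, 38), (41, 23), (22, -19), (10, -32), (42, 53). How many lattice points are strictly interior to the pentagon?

616

The shoelace formula gives twice the area as |[45·23 − 41·38] + [41·(-19) − 22·23] + [22·(-32) − 10·(-19)] + [10·53 − 42·(-32)] + [42·38 − 45·53]| = 1237, so the area is 618.5.
Along each edge there are gcd(|Δx|,|Δy|)+1 lattice points, so counting each shared vertex once the boundary has gcd(4,15) + gcd(19,42) + gcd(12,13) + gcd(32,85) + gcd(3,15) = 1+1+1+1+3 = 7.
By Pick's theorem A = I + B/2 − 1, so I = 618.5 − 7/2 + 1 = 616.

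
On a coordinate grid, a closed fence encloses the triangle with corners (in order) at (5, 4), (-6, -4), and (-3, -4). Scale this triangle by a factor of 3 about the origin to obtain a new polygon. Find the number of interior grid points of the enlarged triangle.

91

By the shoelace formula, twice the signed area is |[5·(-4) − (-6)·4] + [(-6)·(-4) − (-3)·(-4)] + [(-3)·4 − 5·(-4)]| = 24, so the area is 12.
The number of boundary lattice points is Σ gcd(|Δx|,|Δy|) = gcd(11,8) + gcd(3,0) + gcd(8,8) = 1+3+8 = 12.
Scaling by 3 multiplies the area by 3² = 9 (so the new area is 108) and multiplies the boundary lattice-point count by 3, giving 36.
By Pick's theorem, the interior count of the dilated polygon is 108 − 36/2 + 1 = 91.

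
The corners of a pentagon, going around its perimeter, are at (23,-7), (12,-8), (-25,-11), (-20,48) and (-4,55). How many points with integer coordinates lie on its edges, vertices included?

Along each edge there are gcd(|Δx|,|Δy|)+1 lattice points, so counting each shared vertex once the boundary has gcd(11,1) + gcd(37,3) + gcd(5,59) + gcd(16,7) + gcd(27,62) = 1+1+1+1+1 = 5.

5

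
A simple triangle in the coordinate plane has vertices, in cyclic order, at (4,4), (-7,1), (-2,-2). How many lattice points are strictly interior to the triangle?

Using the shoelace formula, 2A = |(4·1 − (-7)·4) + ((-7)·(-2) − (-2)·1) + ((-2)·4 − 4·(-2))| = 48, so the area is 24.
Along each edge there are gcd(|Δx|,|Δy|)+1 lattice points, so counting each shared vertex once the boundary has gcd(11,3) + gcd(5,3) + gcd(6,6) = 1+1+6 = 8.
By Pick's theorem A = I + B/2 − 1, so I = 24 − 8/2 + 1 = 21.

21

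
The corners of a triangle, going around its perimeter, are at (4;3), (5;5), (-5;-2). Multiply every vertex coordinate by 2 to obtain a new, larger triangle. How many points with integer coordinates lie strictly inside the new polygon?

The shoelace formula gives twice the area as |(4·5 − 5·3) + (5·(-2) − (-5)·5) + ((-5)·3 − 4·(-2))| = 13, so the area is 6.5.
Along each edge there are gcd(|Δx|,|Δy|)+1 lattice points, so counting each shared vertex once the boundary has gcd(1,2) + gcd(10,7) + gcd(9,5) = 1+1+1 = 3.
Scaling by 2 multiplies the area by 2² = 4 (so the new area is 26) and multiplies the boundary lattice-point count by 2, giving 6.
By Pick's theorem, the interior count of the dilated polygon is 26 − 6/2 + 1 = 24.

24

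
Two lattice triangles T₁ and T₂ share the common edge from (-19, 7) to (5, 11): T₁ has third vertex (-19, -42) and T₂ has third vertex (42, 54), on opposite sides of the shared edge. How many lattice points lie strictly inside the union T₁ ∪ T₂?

The union is the simple quadrilateral with vertices (-19, 7), (-19, -42), (5, 11), (42, 54) in order.
By the shoelace formula, twice the signed area is |[(-19)·(-42) − (-19)·7] + [(-19)·11 − 5·(-42)] + [5·54 − 42·11] + [42·7 − (-19)·54]| = 2060, so the area is 1030.
The number of boundary lattice points is Σ gcd(|Δx|,|Δy|) = gcd(0,49) + gcd(24,53) + gcd(37,43) + gcd(61,47) = 49+1+1+1 = 52.
By Pick's theorem I = A − B/2 + 1 = 1030 − 52/2 + 1 = 1005.

1005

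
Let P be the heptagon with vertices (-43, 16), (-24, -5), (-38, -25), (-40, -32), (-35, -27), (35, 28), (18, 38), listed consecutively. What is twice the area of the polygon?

Using the shoelace formula, 2A = |((-43)·(-5) − (-24)·16) + ((-24)·(-25) − (-38)·(-5)) + ((-38)·(-32) − (-40)·(-25)) + ((-40)·(-27) − (-35)·(-32)) + ((-35)·28 − 35·(-27)) + (35·38 − 18·28) + (18·16 − (-43)·38)| = 3898, so the area is 1949.

3898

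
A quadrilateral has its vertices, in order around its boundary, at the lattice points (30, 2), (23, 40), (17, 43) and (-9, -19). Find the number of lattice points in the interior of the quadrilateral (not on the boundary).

1036

The shoelace formula gives twice the area as |[30·40 − 23·2] + [23·43 − 17·40] + [17·(-19) − (-9)·43] + [(-9)·2 − 30·(-19)]| = 2079, so the area is 1039.5.
Along each edge there are gcd(|Δx|,|Δy|)+1 lattice points, so counting each shared vertex once the boundary has gcd(7,38) + gcd(6,3) + gcd(26,62) + gcd(39,21) = 1+3+2+3 = 9.
By Pick's theorem A = I + B/2 − 1, so I = 1039.5 − 9/2 + 1 = 1036.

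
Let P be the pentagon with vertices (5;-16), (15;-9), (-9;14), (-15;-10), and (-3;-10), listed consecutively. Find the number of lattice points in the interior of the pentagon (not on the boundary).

411

By the shoelace formula, twice the signed area is |[5·(-9) − 15·(-16)] + [15·14 − (-9)·(-9)] + [(-9)·(-10) − (-15)·14] + [(-15)·(-10) − (-3)·(-10)] + [(-3)·(-16) − 5·(-10)]| = 842, so the area is 421.
Summing gcd(|Δx|,|Δy|) over the edges gives the boundary count: gcd(10,7) + gcd(24,23) + gcd(6,24) + gcd(12,0) + gcd(8,6) = 1+1+6+12+2 = 22.
Pick's theorem gives I = A − B/2 + 1 = 421 − 22/2 + 1 = 411.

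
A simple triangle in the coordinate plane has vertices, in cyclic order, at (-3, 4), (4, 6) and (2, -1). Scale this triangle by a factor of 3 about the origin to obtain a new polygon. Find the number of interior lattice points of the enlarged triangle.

193

The shoelace formula gives twice the area as |((-3)·6 − 4·4) + (4·(-1) − 2·6) + (2·4 − (-3)·(-1))| = 45, so the area is 45/2.
The number of boundary lattice points is Σ gcd(|Δx|,|Δy|) = gcd(7,2) + gcd(2,7) + gcd(5,5) = 1+1+5 = 7.
Scaling by 3 multiplies the area by 3² = 9 (so the new area is 405/2) and multiplies the boundary lattice-point count by 3, giving 21.
By Pick's theorem, the interior count of the dilated polygon is 405/2 − 21/2 + 1 = 193.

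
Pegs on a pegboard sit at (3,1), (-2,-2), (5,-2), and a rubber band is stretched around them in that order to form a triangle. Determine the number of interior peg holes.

7

The shoelace formula gives twice the area as |(3·(-2) − (-2)·1) + ((-2)·(-2) − 5·(-2)) + (5·1 − 3·(-2))| = 21, so the area is 10.5.
The number of boundary lattice points is Σ gcd(|Δx|,|Δy|) = gcd(5,3) + gcd(7,0) + gcd(2,3) = 1+7+1 = 9.
Pick's theorem gives I = A − B/2 + 1 = 10.5 − 9/2 + 1 = 7.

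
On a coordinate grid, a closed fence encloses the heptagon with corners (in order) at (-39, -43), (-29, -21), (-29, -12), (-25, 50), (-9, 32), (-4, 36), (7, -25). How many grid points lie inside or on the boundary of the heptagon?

2217

The shoelace formula gives twice the area as |((-39)·(-21) − (-29)·(-43)) + ((-29)·(-12) − (-29)·(-21)) + ((-29)·50 − (-25)·(-12)) + ((-25)·32 − (-9)·50) + ((-9)·36 − (-4)·32) + ((-4)·(-25) − 7·36) + (7·(-43) − (-39)·(-25))| = 4413, so the area is 2206.5.
Along each edge there are gcd(|Δx|,|Δy|)+1 lattice points, so counting each shared vertex once the boundary has gcd(10,22) + gcd(0,9) + gcd(4,62) + gcd(16,18) + gcd(5,4) + gcd(11,61) + gcd(46,18) = 2+9+2+2+1+1+2 = 19.
Pick's theorem gives I = A − B/2 + 1 = 2206.5 − 19/2 + 1 = 2198, so the closed region contains I + B = 2198 + 19 = 2217 lattice points.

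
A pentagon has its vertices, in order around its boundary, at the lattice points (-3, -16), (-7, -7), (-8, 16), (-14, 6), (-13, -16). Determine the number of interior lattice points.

183

Using the shoelace formula, 2A = |((-3)·(-7) − (-7)·(-16)) + ((-7)·16 − (-8)·(-7)) + ((-8)·6 − (-14)·16) + ((-14)·(-16) − (-13)·6) + ((-13)·(-16) − (-3)·(-16))| = 379, so the area is 379/2.
Summing gcd(|Δx|,|Δy|) over the edges gives the boundary count: gcd(4,9) + gcd(1,23) + gcd(6,10) + gcd(1,22) + gcd(10,0) = 1+1+2+1+10 = 15.
By Pick's theorem A = I + B/2 − 1, so I = 379/2 − 15/2 + 1 = 183.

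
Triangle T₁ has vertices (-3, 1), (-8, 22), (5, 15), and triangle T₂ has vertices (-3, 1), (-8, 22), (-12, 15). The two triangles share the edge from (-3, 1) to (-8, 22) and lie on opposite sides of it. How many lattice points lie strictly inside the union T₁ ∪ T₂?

The union is the simple quadrilateral with vertices (-3, 1), (5, 15), (-8, 22), (-12, 15) in order.
Using the shoelace formula, 2A = |[(-3)·15 − 5·1] + [5·22 − (-8)·15] + [(-8)·15 − (-12)·22] + [(-12)·1 − (-3)·15]| = 357, so the area is 357/2.
Along each edge there are gcd(|Δx|,|Δy|)+1 lattice points, so counting each shared vertex once the boundary has gcd(8,14) + gcd(13,7) + gcd(4,7) + gcd(9,14) = 2+1+1+1 = 5.
By Pick's theorem I = A − B/2 + 1 = 357/2 − 5/2 + 1 = 177.

177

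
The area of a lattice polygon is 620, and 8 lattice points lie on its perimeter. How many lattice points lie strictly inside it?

617

From Pick's theorem, I = A − B/2 + 1 = 620 − 8/2 + 1 = 617.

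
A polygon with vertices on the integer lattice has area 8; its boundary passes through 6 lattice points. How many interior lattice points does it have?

6

Pick's theorem A = I + B/2 − 1 rearranges to I = A − B/2 + 1 = 8 − 6/2 + 1 = 6.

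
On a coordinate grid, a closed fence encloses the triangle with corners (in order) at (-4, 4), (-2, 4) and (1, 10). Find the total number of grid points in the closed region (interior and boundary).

The shoelace formula gives twice the area as |((-4)·4 − (-2)·4) + ((-2)·10 − 1·4) + (1·4 − (-4)·10)| = 12, so the area is 6.
Summing gcd(|Δx|,|Δy|) over the edges gives the boundary count: gcd(2,0) + gcd(3,6) + gcd(5,6) = 2+3+1 = 6.
Pick's theorem gives I = A − B/2 + 1 = 6 − 6/2 + 1 = 4, so the closed region contains I + B = 4 + 6 = 10 lattice points.

10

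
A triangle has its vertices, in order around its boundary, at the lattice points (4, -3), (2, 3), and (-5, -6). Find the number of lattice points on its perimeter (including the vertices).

6

Summing gcd(|Δx|,|Δy|) over the edges gives the boundary count: gcd(2,6) + gcd(7,9) + gcd(9,3) = 2+1+3 = 6.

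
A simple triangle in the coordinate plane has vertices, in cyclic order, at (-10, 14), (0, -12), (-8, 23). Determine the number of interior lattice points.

Using the shoelace formula, 2A = |((-10)·(-12) − 0·14) + (0·23 − (-8)·(-12)) + ((-8)·14 − (-10)·23)| = 142, so the area is 71.
The number of boundary lattice points is Σ gcd(|Δx|,|Δy|) = gcd(10,26) + gcd(8,35) + gcd(2,9) = 2+1+1 = 4.
By Pick's theorem A = I + B/2 − 1, so I = 71 − 4/2 + 1 = 70.

70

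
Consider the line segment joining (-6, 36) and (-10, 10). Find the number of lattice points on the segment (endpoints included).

3

The number of lattice points on a segment between lattice points is gcd(|Δx|,|Δy|) + 1 = gcd(4,26) + 1 = 2 + 1 = 3.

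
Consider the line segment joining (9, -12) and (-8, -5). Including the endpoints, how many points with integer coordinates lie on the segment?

2

The number of lattice points on a segment between lattice points is gcd(|Δx|,|Δy|) + 1 = gcd(17,7) + 1 = 1 + 1 = 2.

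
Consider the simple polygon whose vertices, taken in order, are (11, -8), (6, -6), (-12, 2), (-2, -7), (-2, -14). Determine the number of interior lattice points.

By the shoelace formula, twice the signed area is |[11·(-6) − 6·(-8)] + [6·2 − (-12)·(-6)] + [(-12)·(-7) − (-2)·2] + [(-2)·(-14) − (-2)·(-7)] + [(-2)·(-8) − 11·(-14)]| = 194, so the area is 97.
Along each edge there are gcd(|Δx|,|Δy|)+1 lattice points, so counting each shared vertex once the boundary has gcd(5,2) + gcd(18,8) + gcd(10,9) + gcd(0,7) + gcd(13,6) = 1+2+1+7+1 = 12.
By Pick's theorem A = I + B/2 − 1, so I = 97 − 12/2 + 1 = 92.

92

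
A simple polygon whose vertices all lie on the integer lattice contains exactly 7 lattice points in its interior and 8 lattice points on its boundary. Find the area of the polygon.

10

Pick's theorem states A = I + B/2 − 1, so A = 7 + 8/2 − 1 = 10.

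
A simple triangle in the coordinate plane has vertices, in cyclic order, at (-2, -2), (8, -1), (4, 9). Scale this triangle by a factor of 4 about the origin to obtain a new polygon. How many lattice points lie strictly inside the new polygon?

The shoelace formula gives twice the area as |((-2)·(-1) − 8·(-2)) + (8·9 − 4·(-1)) + (4·(-2) − (-2)·9)| = 104, so the area is 52.
Summing gcd(|Δx|,|Δy|) over the edges gives the boundary count: gcd(10,1) + gcd(4,10) + gcd(6,11) = 1+2+1 = 4.
Scaling by 4 multiplies the area by 4² = 16 (so the new area is 832) and multiplies the boundary lattice-point count by 4, giving 16.
By Pick's theorem, the interior count of the dilated polygon is 832 − 16/2 + 1 = 825.

825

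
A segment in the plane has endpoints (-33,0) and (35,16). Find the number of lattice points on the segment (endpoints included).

5

The number of lattice points on a segment between lattice points is gcd(|Δx|,|Δy|) + 1 = gcd(68,16) + 1 = 4 + 1 = 5.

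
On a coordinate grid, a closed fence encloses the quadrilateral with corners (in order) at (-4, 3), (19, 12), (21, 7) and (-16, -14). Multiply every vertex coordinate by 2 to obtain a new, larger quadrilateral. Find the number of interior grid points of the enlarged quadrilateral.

1017

By the shoelace formula, twice the signed area is |((-4)·12 − 19·3) + (19·7 − 21·12) + (21·(-14) − (-16)·7) + ((-16)·3 − (-4)·(-14))| = 510, so the area is 255.
Summing gcd(|Δx|,|Δy|) over the edges gives the boundary count: gcd(23,9) + gcd(2,5) + gcd(37,21) + gcd(12,17) = 1+1+1+1 = 4.
Scaling by 2 multiplies the area by 2² = 4 (so the new area is 1020) and multiplies the boundary lattice-point count by 2, giving 8.
By Pick's theorem, the interior count of the dilated polygon is 1020 − 8/2 + 1 = 1017.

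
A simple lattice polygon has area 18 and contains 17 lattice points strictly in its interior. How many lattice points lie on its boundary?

4

Pick's theorem gives A = I + B/2 − 1, so B = 2(A − I + 1) = 2(18 − 17 + 1) = 4.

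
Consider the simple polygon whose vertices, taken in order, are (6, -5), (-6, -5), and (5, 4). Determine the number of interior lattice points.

The shoelace formula gives twice the area as |(6·(-5) − (-6)·(-5)) + ((-6)·4 − 5·(-5)) + (5·(-5) − 6·4)| = 108, so the area is 54.
The number of boundary lattice points is Σ gcd(|Δx|,|Δy|) = gcd(12,0) + gcd(11,9) + gcd(1,9) = 12+1+1 = 14.
Pick's theorem gives I = A − B/2 + 1 = 54 − 14/2 + 1 = 48.

48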